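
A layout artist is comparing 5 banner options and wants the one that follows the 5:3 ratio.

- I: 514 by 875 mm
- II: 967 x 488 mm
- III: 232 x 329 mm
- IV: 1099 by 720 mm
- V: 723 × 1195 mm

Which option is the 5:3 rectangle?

Target 5:3 ≈ 1.667.
I: 1.702 (Δ0.035)  II: 1.982 (Δ0.315)  III: 1.418 (Δ0.249)  IV: 1.526 (Δ0.141)  V: 1.653 (Δ0.014)

V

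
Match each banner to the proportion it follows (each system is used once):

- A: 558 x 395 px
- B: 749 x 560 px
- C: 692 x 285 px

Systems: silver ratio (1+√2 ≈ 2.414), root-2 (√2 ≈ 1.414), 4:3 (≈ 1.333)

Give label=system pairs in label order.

Ratios: A ≈ 1.413; B ≈ 1.337; C ≈ 2.428.
Targets: silver ratio ≈ 2.414; root-2 ≈ 1.414; 4:3 ≈ 1.333.

A=root-2, B=4:3, C=silver ratio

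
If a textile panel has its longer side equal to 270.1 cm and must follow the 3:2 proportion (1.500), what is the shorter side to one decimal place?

3:2 = 1.50000.
Shorter side = 270.1 ÷ 1.50000 ≈ 180.067 → 180.1 cm.

180.1 cm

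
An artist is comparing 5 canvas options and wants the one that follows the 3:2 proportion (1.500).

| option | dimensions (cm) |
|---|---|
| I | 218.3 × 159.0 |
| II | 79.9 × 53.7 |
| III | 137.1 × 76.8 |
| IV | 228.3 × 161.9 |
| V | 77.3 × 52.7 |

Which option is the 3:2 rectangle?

Ratios (long/short): I ≈ 1.373; II ≈ 1.488; III ≈ 1.785; IV ≈ 1.410; V ≈ 1.467.
3:2 ≈ 1.500; option II is nearest (Δ 0.012).

II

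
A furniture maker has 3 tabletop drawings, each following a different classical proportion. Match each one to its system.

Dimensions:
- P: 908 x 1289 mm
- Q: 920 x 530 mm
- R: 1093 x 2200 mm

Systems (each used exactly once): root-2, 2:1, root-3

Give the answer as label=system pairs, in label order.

P=root-2, Q=root-3, R=2:1

Ratios: P ≈ 1.420; Q ≈ 1.736; R ≈ 2.013.
Targets: root-2 ≈ 1.414; 2:1 ≈ 2.000; root-3 ≈ 1.732.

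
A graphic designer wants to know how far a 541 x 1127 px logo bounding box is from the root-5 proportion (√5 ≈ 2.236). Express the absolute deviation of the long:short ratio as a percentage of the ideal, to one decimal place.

Ratio = 1127 / 541 ≈ 2.0832.
Ideal root-5 ≈ 2.2361. |2.0832 − 2.2361| / 2.2361 ≈ 6.84% → 6.8%.

6.8%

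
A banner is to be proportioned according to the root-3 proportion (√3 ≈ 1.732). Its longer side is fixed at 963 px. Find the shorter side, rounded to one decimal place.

556.0 px

root-3 ≈ 1.73205.
Shorter side = 963 ÷ 1.73205 ≈ 555.989 → 556.0 px.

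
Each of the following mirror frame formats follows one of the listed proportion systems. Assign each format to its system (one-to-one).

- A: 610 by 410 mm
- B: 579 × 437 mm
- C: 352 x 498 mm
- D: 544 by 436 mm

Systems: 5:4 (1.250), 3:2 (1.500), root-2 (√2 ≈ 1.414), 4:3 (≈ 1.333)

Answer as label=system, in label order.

A=3:2, B=4:3, C=root-2, D=5:4

A = 610/410 ≈ 1.488 → 3:2 (1.500)
B = 579/437 ≈ 1.325 → 4:3 (1.333)
C = 498/352 ≈ 1.415 → root-2 (1.414)
D = 544/436 ≈ 1.248 → 5:4 (1.250)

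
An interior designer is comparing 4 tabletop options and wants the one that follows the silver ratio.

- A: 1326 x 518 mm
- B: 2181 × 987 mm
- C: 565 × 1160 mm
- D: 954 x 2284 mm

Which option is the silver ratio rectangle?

D

Ratios (long/short): A ≈ 2.560; B ≈ 2.210; C ≈ 2.053; D ≈ 2.394.
silver ratio ≈ 2.414; option D is nearest (Δ 0.020).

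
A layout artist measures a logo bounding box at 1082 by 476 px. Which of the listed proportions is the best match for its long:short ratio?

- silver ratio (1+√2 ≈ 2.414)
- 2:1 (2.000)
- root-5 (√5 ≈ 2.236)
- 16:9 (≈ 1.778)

root-5

Ratio = 1082 / 476 ≈ 2.273.
Distances: silver ratio 2.414 (Δ 0.141); 2:1 2.000 (Δ 0.273); root-5 2.236 (Δ 0.037); 16:9 1.778 (Δ 0.495).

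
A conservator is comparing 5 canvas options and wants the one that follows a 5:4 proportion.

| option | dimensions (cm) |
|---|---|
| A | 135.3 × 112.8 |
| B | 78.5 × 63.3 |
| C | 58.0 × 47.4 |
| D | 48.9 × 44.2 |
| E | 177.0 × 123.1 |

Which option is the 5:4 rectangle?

B

Target 5:4 ≈ 1.250.
A: 1.199 (Δ0.051)  B: 1.240 (Δ0.010)  C: 1.224 (Δ0.026)  D: 1.106 (Δ0.144)  E: 1.438 (Δ0.188)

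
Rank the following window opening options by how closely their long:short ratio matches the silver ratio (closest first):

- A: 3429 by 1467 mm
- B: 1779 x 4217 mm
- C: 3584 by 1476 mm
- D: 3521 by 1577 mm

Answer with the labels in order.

C, B, A, D

Ratios: A = 3429 / 1467 ≈ 2.337; B = 4217 / 1779 ≈ 2.370; C = 3584 / 1476 ≈ 2.428; D = 3521 / 1577 ≈ 2.233.
|Δ from 2.414|: A 0.077; B 0.044; C 0.014; D 0.181.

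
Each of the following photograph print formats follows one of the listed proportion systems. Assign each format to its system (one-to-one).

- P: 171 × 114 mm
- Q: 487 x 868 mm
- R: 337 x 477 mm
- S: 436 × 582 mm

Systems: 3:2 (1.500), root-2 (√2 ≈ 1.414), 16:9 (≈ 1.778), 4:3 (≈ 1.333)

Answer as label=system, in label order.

P=3:2, Q=16:9, R=root-2, S=4:3

P = 171/114 ≈ 1.500 → 3:2 (1.500)
Q = 868/487 ≈ 1.782 → 16:9 (1.778)
R = 477/337 ≈ 1.415 → root-2 (1.414)
S = 582/436 ≈ 1.335 → 4:3 (1.333)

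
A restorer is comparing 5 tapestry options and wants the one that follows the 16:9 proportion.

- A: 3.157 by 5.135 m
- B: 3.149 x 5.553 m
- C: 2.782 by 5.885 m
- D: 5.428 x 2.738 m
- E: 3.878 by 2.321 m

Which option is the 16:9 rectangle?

B

Ratios (long/short): A ≈ 1.627; B ≈ 1.763; C ≈ 2.115; D ≈ 1.982; E ≈ 1.671.
16:9 ≈ 1.778; option B is nearest (Δ 0.015).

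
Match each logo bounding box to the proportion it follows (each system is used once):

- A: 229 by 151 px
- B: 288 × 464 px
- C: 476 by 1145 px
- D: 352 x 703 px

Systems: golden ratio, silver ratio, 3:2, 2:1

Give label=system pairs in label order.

A=3:2, B=golden ratio, C=silver ratio, D=2:1

Ratios: A ≈ 1.517; B ≈ 1.611; C ≈ 2.405; D ≈ 1.997.
Targets: golden ratio ≈ 1.618; silver ratio ≈ 2.414; 3:2 ≈ 1.500; 2:1 ≈ 2.000.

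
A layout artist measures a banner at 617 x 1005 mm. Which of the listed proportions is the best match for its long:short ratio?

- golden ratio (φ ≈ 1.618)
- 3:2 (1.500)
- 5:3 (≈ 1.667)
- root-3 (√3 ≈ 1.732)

golden ratio

1005/617 ≈ 1.629. Nearest candidates are golden ratio (1.618, off by 0.011) and 5:3 (1.667, off by 0.038).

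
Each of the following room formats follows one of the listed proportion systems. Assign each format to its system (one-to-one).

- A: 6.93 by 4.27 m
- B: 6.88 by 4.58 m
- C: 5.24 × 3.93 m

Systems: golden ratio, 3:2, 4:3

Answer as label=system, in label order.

A=golden ratio, B=3:2, C=4:3

Ratios: A ≈ 1.623; B ≈ 1.502; C ≈ 1.333.
Targets: golden ratio ≈ 1.618; 3:2 ≈ 1.500; 4:3 ≈ 1.333.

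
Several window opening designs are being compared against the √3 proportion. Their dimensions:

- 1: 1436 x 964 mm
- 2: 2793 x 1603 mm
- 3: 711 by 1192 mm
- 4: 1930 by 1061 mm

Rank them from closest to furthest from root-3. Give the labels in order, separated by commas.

Ratios: 1 = 1436 / 964 ≈ 1.490; 2 = 2793 / 1603 ≈ 1.742; 3 = 1192 / 711 ≈ 1.677; 4 = 1930 / 1061 ≈ 1.819.
|Δ from 1.732|: 1 0.242; 2 0.010; 3 0.055; 4 0.087.

2, 3, 4, 1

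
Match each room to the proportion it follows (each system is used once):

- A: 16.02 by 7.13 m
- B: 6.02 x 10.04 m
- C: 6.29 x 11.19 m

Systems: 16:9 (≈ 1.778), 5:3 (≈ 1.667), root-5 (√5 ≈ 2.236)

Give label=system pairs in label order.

Ratios: A ≈ 2.247; B ≈ 1.668; C ≈ 1.779.
Targets: 16:9 ≈ 1.778; 5:3 ≈ 1.667; root-5 ≈ 2.236.

A=root-5, B=5:3, C=16:9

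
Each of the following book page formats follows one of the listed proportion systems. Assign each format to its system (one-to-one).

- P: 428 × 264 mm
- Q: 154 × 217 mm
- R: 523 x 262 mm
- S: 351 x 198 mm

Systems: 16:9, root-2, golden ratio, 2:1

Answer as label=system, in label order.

Ratios: P ≈ 1.621; Q ≈ 1.409; R ≈ 1.996; S ≈ 1.773.
Targets: 16:9 ≈ 1.778; root-2 ≈ 1.414; golden ratio ≈ 1.618; 2:1 ≈ 2.000.

P=golden ratio, Q=root-2, R=2:1, S=16:9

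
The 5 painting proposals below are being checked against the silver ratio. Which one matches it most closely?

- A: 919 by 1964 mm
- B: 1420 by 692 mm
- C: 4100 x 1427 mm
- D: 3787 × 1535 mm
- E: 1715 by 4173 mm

Target silver ratio ≈ 2.414.
A: 2.137 (Δ0.277)  B: 2.052 (Δ0.362)  C: 2.873 (Δ0.459)  D: 2.467 (Δ0.053)  E: 2.433 (Δ0.019)

E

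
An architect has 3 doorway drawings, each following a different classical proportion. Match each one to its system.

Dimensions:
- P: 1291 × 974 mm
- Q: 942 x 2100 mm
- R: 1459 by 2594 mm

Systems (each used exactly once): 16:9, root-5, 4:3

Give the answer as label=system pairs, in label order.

Ratios: P ≈ 1.325; Q ≈ 2.229; R ≈ 1.778.
Targets: 16:9 ≈ 1.778; root-5 ≈ 2.236; 4:3 ≈ 1.333.

P=4:3, Q=root-5, R=16:9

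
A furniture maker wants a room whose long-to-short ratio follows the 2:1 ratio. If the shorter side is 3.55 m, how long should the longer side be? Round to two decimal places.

7.10 m

2:1 = 2.00000.
Longer side = 3.55 × 2.00000 ≈ 7.1000 → 7.10 m.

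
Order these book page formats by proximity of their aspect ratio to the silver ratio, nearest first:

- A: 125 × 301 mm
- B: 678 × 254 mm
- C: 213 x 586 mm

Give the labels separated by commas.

Ratios: A = 301 / 125 ≈ 2.408; B = 678 / 254 ≈ 2.669; C = 586 / 213 ≈ 2.751.
|Δ from 2.414|: A 0.006; B 0.255; C 0.337.

A, B, C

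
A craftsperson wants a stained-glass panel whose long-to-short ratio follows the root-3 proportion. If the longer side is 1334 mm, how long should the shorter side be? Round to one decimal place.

770.2 mm

root-3 ≈ 1.73205.
Shorter side = 1334 ÷ 1.73205 ≈ 770.186 → 770.2 mm.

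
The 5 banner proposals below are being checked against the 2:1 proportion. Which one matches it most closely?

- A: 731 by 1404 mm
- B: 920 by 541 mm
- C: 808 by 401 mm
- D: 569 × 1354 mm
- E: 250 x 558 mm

Ratios (long/short): A ≈ 1.921; B ≈ 1.701; C ≈ 2.015; D ≈ 2.380; E ≈ 2.232.
2:1 ≈ 2.000; option C is nearest (Δ 0.015).

C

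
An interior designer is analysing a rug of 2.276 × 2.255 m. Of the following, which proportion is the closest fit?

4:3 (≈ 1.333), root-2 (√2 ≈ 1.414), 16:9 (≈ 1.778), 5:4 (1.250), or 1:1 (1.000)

Ratio = 2.276 / 2.255 ≈ 1.009.
Distances: 4:3 1.333 (Δ 0.324); root-2 1.414 (Δ 0.405); 16:9 1.778 (Δ 0.769); 5:4 1.250 (Δ 0.241); 1:1 1.000 (Δ 0.009).

1:1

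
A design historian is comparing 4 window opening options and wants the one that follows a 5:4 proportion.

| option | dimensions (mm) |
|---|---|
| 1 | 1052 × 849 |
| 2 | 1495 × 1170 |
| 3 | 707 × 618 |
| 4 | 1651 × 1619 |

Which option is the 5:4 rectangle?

Target 5:4 ≈ 1.250.
1: 1.239 (Δ0.011)  2: 1.278 (Δ0.028)  3: 1.144 (Δ0.106)  4: 1.020 (Δ0.230)

1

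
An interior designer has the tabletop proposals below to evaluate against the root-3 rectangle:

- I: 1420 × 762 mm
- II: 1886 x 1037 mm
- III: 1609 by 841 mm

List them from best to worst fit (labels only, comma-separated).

II, I, III

I: 1420/762 ≈ 1.864 → |1.864 − 1.732| = 0.132
II: 1886/1037 ≈ 1.819 → |1.819 − 1.732| = 0.087
III: 1609/841 ≈ 1.913 → |1.913 − 1.732| = 0.181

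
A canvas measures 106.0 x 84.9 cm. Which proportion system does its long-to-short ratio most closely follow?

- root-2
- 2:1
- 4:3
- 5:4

5:4

Ratio = 106.0 / 84.9 ≈ 1.249.
Distances: root-2 1.414 (Δ 0.165); 2:1 2.000 (Δ 0.751); 4:3 1.333 (Δ 0.084); 5:4 1.250 (Δ 0.001).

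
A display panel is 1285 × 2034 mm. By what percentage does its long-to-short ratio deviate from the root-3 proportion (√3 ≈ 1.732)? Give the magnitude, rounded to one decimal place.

Ratio = 2034 / 1285 ≈ 1.5829.
Ideal root-3 ≈ 1.7321. |1.5829 − 1.7321| / 1.7321 ≈ 8.61% → 8.6%.

8.6%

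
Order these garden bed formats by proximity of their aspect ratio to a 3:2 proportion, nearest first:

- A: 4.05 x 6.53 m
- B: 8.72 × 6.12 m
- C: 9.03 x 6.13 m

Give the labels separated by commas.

Ratios: A = 6.53 / 4.05 ≈ 1.612; B = 8.72 / 6.12 ≈ 1.425; C = 9.03 / 6.13 ≈ 1.473.
|Δ from 1.500|: A 0.112; B 0.075; C 0.027.

C, B, A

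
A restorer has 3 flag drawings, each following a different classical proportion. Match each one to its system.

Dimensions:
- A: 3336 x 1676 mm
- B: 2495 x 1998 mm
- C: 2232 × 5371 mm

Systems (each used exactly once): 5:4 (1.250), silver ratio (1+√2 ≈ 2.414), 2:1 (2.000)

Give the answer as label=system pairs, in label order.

A=2:1, B=5:4, C=silver ratio

A = 3336/1676 ≈ 1.990 → 2:1 (2.000)
B = 2495/1998 ≈ 1.249 → 5:4 (1.250)
C = 5371/2232 ≈ 2.406 → silver ratio (2.414)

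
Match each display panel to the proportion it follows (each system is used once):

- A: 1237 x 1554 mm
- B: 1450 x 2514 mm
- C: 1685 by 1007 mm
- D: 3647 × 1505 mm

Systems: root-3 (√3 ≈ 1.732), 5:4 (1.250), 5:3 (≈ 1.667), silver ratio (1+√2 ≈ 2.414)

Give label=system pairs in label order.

A = 1554/1237 ≈ 1.256 → 5:4 (1.250)
B = 2514/1450 ≈ 1.734 → root-3 (1.732)
C = 1685/1007 ≈ 1.673 → 5:3 (1.667)
D = 3647/1505 ≈ 2.423 → silver ratio (2.414)

A=5:4, B=root-3, C=5:3, D=silver ratio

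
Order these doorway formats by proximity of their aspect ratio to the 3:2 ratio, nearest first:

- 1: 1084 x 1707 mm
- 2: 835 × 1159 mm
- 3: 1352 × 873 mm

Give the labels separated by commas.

Ratios: 1 = 1707 / 1084 ≈ 1.575; 2 = 1159 / 835 ≈ 1.388; 3 = 1352 / 873 ≈ 1.549.
|Δ from 1.500|: 1 0.075; 2 0.112; 3 0.049.

3, 1, 2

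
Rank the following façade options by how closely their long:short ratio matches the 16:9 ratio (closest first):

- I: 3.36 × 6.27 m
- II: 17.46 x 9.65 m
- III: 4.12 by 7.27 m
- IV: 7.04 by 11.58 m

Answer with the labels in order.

III, II, I, IV

I: 6.27/3.36 ≈ 1.866 → |1.866 − 1.778| = 0.088
II: 17.46/9.65 ≈ 1.809 → |1.809 − 1.778| = 0.031
III: 7.27/4.12 ≈ 1.765 → |1.765 − 1.778| = 0.013
IV: 11.58/7.04 ≈ 1.645 → |1.645 − 1.778| = 0.133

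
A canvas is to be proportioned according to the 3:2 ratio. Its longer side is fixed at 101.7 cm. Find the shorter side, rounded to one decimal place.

3:2 = 1.50000.
Shorter side = 101.7 ÷ 1.50000 ≈ 67.800 → 67.8 cm.

67.8 cm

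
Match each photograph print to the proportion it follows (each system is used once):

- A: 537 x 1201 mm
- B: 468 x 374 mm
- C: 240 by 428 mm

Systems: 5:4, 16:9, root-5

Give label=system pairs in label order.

A=root-5, B=5:4, C=16:9

A = 1201/537 ≈ 2.236 → root-5 (2.236)
B = 468/374 ≈ 1.251 → 5:4 (1.250)
C = 428/240 ≈ 1.783 → 16:9 (1.778)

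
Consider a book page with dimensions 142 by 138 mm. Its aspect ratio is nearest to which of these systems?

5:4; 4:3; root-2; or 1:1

1:1

142/138 ≈ 1.029. Nearest candidates are 1:1 (1.000, off by 0.029) and 5:4 (1.250, off by 0.221).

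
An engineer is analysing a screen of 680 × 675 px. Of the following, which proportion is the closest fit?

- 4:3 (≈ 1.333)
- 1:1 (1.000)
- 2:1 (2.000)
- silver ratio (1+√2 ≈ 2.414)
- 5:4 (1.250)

680/675 ≈ 1.007. Nearest candidates are 1:1 (1.000, off by 0.007) and 5:4 (1.250, off by 0.243).

1:1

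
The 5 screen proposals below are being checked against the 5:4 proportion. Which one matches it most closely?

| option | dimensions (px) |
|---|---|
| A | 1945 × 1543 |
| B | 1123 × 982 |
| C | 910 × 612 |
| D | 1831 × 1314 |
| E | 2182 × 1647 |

Ratios (long/short): A ≈ 1.261; B ≈ 1.144; C ≈ 1.487; D ≈ 1.393; E ≈ 1.325.
5:4 ≈ 1.250; option A is nearest (Δ 0.011).

A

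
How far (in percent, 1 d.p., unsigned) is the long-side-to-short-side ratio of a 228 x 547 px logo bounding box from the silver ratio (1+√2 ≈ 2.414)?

0.6%

Ratio = 547 / 228 ≈ 2.3991.
Ideal silver ratio ≈ 2.4142. |2.3991 − 2.4142| / 2.4142 ≈ 0.63% → 0.6%.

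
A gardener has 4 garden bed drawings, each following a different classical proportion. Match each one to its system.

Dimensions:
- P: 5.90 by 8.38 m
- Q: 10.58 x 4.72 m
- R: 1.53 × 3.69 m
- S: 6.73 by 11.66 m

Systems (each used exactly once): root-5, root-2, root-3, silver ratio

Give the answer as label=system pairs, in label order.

P=root-2, Q=root-5, R=silver ratio, S=root-3

Ratios: P ≈ 1.420; Q ≈ 2.242; R ≈ 2.412; S ≈ 1.733.
Targets: root-5 ≈ 2.236; root-2 ≈ 1.414; root-3 ≈ 1.732; silver ratio ≈ 2.414.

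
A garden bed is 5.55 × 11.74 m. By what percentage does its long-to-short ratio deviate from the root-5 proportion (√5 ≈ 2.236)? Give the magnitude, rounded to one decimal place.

5.4%

Ratio = 11.74 / 5.55 ≈ 2.1153.
Ideal root-5 ≈ 2.2361. |2.1153 − 2.2361| / 2.2361 ≈ 5.40% → 5.4%.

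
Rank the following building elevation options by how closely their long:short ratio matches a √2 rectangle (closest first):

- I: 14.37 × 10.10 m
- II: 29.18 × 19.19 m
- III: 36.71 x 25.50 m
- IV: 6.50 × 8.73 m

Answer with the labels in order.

I, III, IV, II

Ratios: I = 14.37 / 10.10 ≈ 1.423; II = 29.18 / 19.19 ≈ 1.521; III = 36.71 / 25.50 ≈ 1.440; IV = 8.73 / 6.50 ≈ 1.343.
|Δ from 1.414|: I 0.009; II 0.107; III 0.026; IV 0.071.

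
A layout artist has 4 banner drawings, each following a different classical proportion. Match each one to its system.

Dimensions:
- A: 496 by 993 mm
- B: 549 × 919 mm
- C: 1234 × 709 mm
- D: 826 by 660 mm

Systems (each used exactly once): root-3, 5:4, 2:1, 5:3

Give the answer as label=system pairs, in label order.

A=2:1, B=5:3, C=root-3, D=5:4

Ratios: A ≈ 2.002; B ≈ 1.674; C ≈ 1.740; D ≈ 1.252.
Targets: root-3 ≈ 1.732; 5:4 ≈ 1.250; 2:1 ≈ 2.000; 5:3 ≈ 1.667.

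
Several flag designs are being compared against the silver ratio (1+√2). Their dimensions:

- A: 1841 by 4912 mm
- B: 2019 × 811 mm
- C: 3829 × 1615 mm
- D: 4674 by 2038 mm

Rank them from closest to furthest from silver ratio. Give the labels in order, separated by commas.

C, B, D, A

Ratios: A = 4912 / 1841 ≈ 2.668; B = 2019 / 811 ≈ 2.490; C = 3829 / 1615 ≈ 2.371; D = 4674 / 2038 ≈ 2.293.
|Δ from 2.414|: A 0.254; B 0.076; C 0.043; D 0.121.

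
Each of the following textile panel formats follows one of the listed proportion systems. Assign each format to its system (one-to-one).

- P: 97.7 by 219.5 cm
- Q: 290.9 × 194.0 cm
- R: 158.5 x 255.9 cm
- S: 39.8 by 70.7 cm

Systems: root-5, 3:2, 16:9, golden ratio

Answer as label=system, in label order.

P = 219.5/97.7 ≈ 2.247 → root-5 (2.236)
Q = 290.9/194.0 ≈ 1.499 → 3:2 (1.500)
R = 255.9/158.5 ≈ 1.615 → golden ratio (1.618)
S = 70.7/39.8 ≈ 1.776 → 16:9 (1.778)

P=root-5, Q=3:2, R=golden ratio, S=16:9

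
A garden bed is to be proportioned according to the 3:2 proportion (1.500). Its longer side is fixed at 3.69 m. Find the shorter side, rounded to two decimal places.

3:2 = 1.50000.
Shorter side = 3.69 ÷ 1.50000 ≈ 2.4600 → 2.46 m.

2.46 m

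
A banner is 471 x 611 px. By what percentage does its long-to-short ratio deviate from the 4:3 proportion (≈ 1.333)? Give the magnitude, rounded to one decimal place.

2.7%

Ratio = 611 / 471 ≈ 1.2972.
Ideal 4:3 ≈ 1.3333. |1.2972 − 1.3333| / 1.3333 ≈ 2.71% → 2.7%.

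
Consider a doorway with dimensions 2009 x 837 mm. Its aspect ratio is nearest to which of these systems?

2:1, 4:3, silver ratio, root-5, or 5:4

silver ratio

Ratio = 2009 / 837 ≈ 2.400.
Distances: 2:1 2.000 (Δ 0.400); 4:3 1.333 (Δ 1.067); silver ratio 2.414 (Δ 0.014); root-5 2.236 (Δ 0.164); 5:4 1.250 (Δ 1.150).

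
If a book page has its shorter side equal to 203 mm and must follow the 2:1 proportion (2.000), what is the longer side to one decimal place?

406.0 mm

2:1 = 2.00000.
Longer side = 203 × 2.00000 ≈ 406.000 → 406.0 mm.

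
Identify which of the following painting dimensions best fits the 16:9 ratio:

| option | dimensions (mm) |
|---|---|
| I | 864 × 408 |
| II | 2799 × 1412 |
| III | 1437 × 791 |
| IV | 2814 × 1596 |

IV

Target 16:9 ≈ 1.778.
I: 2.118 (Δ0.340)  II: 1.982 (Δ0.204)  III: 1.817 (Δ0.039)  IV: 1.763 (Δ0.015)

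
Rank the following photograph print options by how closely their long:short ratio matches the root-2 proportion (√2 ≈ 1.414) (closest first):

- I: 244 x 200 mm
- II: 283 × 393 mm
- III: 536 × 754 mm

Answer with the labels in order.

III, II, I

Ratios: I = 244 / 200 ≈ 1.220; II = 393 / 283 ≈ 1.389; III = 754 / 536 ≈ 1.407.
|Δ from 1.414|: I 0.194; II 0.025; III 0.007.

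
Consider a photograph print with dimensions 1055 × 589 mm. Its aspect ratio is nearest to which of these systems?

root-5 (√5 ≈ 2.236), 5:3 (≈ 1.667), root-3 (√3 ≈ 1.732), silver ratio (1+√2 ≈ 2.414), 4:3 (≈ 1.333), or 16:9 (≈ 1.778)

16:9

Ratio = 1055 / 589 ≈ 1.791.
Distances: root-5 2.236 (Δ 0.445); 5:3 1.667 (Δ 0.124); root-3 1.732 (Δ 0.059); silver ratio 2.414 (Δ 0.623); 4:3 1.333 (Δ 0.458); 16:9 1.778 (Δ 0.013).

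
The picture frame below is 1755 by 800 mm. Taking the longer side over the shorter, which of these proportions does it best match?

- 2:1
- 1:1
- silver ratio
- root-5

root-5

Ratio = 1755 / 800 ≈ 2.194.
Distances: 2:1 2.000 (Δ 0.194); 1:1 1.000 (Δ 1.194); silver ratio 2.414 (Δ 0.220); root-5 2.236 (Δ 0.042).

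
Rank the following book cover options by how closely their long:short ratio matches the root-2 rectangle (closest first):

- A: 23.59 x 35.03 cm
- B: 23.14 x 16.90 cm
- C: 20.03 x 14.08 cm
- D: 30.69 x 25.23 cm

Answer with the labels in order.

A: 35.03/23.59 ≈ 1.485 → |1.485 − 1.414| = 0.071
B: 23.14/16.90 ≈ 1.369 → |1.369 − 1.414| = 0.045
C: 20.03/14.08 ≈ 1.423 → |1.423 − 1.414| = 0.009
D: 30.69/25.23 ≈ 1.216 → |1.216 − 1.414| = 0.198

C, B, A, D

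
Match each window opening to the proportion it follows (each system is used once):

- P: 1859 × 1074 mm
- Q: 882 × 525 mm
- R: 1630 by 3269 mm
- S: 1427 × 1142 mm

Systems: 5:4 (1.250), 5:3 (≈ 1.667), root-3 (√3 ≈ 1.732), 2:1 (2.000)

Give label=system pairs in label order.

Ratios: P ≈ 1.731; Q ≈ 1.680; R ≈ 2.006; S ≈ 1.250.
Targets: 5:4 ≈ 1.250; 5:3 ≈ 1.667; root-3 ≈ 1.732; 2:1 ≈ 2.000.

P=root-3, Q=5:3, R=2:1, S=5:4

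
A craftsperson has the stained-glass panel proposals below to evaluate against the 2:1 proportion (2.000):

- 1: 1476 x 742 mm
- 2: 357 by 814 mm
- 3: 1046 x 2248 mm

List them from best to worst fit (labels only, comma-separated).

1, 3, 2

Ratios: 1 = 1476 / 742 ≈ 1.989; 2 = 814 / 357 ≈ 2.280; 3 = 2248 / 1046 ≈ 2.149.
|Δ from 2.000|: 1 0.011; 2 0.280; 3 0.149.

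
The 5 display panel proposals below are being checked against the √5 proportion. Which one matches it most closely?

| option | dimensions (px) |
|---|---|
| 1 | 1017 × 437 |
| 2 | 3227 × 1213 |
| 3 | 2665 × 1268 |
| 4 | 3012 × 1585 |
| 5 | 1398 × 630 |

Target root-5 ≈ 2.236.
1: 2.327 (Δ0.091)  2: 2.660 (Δ0.424)  3: 2.102 (Δ0.134)  4: 1.900 (Δ0.336)  5: 2.219 (Δ0.017)

5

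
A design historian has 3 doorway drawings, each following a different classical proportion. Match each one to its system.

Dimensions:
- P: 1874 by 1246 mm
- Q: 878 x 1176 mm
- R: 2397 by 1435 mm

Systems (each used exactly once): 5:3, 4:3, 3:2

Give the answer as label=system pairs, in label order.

P=3:2, Q=4:3, R=5:3

P = 1874/1246 ≈ 1.504 → 3:2 (1.500)
Q = 1176/878 ≈ 1.339 → 4:3 (1.333)
R = 2397/1435 ≈ 1.670 → 5:3 (1.667)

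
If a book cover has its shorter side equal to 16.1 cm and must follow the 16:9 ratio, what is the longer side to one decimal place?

16:9 ≈ 1.77778.
Longer side = 16.1 × 1.77778 ≈ 28.622 → 28.6 cm.

28.6 cm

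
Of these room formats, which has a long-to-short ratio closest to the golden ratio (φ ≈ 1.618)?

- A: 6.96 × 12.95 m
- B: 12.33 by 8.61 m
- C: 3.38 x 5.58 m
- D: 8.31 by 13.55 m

Ratios (long/short): A ≈ 1.861; B ≈ 1.432; C ≈ 1.651; D ≈ 1.631.
golden ratio ≈ 1.618; option D is nearest (Δ 0.013).

D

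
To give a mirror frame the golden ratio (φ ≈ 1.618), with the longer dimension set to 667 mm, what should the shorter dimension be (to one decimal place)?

golden ratio ≈ 1.61803.
Shorter side = 667 ÷ 1.61803 ≈ 412.230 → 412.2 mm.

412.2 mm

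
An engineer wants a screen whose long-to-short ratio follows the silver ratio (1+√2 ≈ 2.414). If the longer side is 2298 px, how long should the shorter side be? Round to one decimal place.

951.9 px

silver ratio ≈ 2.41421.
Shorter side = 2298 ÷ 2.41421 ≈ 951.864 → 951.9 px.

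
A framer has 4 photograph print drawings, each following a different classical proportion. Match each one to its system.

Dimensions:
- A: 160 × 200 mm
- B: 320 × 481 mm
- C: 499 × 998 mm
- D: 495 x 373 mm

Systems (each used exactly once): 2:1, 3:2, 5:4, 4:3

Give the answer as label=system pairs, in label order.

A=5:4, B=3:2, C=2:1, D=4:3

A = 200/160 ≈ 1.250 → 5:4 (1.250)
B = 481/320 ≈ 1.503 → 3:2 (1.500)
C = 998/499 ≈ 2.000 → 2:1 (2.000)
D = 495/373 ≈ 1.327 → 4:3 (1.333)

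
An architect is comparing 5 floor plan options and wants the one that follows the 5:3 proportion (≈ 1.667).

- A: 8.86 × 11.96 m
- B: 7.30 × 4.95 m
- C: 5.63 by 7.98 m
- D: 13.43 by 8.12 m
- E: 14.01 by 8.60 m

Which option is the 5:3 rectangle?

D

Target 5:3 ≈ 1.667.
A: 1.350 (Δ0.317)  B: 1.475 (Δ0.192)  C: 1.417 (Δ0.250)  D: 1.654 (Δ0.013)  E: 1.629 (Δ0.038)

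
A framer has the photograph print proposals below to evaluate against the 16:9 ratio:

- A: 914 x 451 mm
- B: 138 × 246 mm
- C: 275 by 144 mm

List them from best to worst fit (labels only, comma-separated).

B, C, A

Ratios: A = 914 / 451 ≈ 2.027; B = 246 / 138 ≈ 1.783; C = 275 / 144 ≈ 1.910.
|Δ from 1.778|: A 0.249; B 0.005; C 0.132.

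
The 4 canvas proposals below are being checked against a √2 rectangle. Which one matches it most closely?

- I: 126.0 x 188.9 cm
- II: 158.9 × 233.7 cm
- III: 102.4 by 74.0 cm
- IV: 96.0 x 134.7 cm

Ratios (long/short): I ≈ 1.499; II ≈ 1.471; III ≈ 1.384; IV ≈ 1.403.
root-2 ≈ 1.414; option IV is nearest (Δ 0.011).

IV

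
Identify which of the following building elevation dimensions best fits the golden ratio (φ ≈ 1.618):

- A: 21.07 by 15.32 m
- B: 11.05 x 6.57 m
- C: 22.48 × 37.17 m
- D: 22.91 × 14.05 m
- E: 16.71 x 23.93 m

Target golden ratio ≈ 1.618.
A: 1.375 (Δ0.243)  B: 1.682 (Δ0.064)  C: 1.653 (Δ0.035)  D: 1.631 (Δ0.013)  E: 1.432 (Δ0.186)

D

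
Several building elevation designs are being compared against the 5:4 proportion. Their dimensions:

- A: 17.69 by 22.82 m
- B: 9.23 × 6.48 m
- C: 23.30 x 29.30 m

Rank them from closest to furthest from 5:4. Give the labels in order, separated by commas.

A: 22.82/17.69 ≈ 1.290 → |1.290 − 1.250| = 0.040
B: 9.23/6.48 ≈ 1.424 → |1.424 − 1.250| = 0.174
C: 29.30/23.30 ≈ 1.258 → |1.258 − 1.250| = 0.008

C, A, B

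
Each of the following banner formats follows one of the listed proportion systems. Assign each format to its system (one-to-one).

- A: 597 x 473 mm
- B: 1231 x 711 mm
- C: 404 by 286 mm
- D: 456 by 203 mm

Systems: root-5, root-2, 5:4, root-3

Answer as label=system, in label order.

A = 597/473 ≈ 1.262 → 5:4 (1.250)
B = 1231/711 ≈ 1.731 → root-3 (1.732)
C = 404/286 ≈ 1.413 → root-2 (1.414)
D = 456/203 ≈ 2.246 → root-5 (2.236)

A=5:4, B=root-3, C=root-2, D=root-5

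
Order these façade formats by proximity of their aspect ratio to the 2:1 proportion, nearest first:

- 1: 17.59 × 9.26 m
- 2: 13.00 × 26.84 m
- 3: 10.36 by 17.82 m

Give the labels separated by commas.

2, 1, 3

Ratios: 1 = 17.59 / 9.26 ≈ 1.900; 2 = 26.84 / 13.00 ≈ 2.065; 3 = 17.82 / 10.36 ≈ 1.720.
|Δ from 2.000|: 1 0.100; 2 0.065; 3 0.280.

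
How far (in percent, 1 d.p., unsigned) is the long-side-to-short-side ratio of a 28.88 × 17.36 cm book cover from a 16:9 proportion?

6.4%

Ratio = 28.88 / 17.36 ≈ 1.6636.
Ideal 16:9 ≈ 1.7778. |1.6636 − 1.7778| / 1.7778 ≈ 6.42% → 6.4%.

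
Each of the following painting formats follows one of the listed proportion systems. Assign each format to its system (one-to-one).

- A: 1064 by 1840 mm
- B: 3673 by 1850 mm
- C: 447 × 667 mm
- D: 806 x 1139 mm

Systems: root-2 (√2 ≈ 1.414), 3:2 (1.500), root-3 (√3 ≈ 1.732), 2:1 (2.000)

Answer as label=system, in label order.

A=root-3, B=2:1, C=3:2, D=root-2

Ratios: A ≈ 1.729; B ≈ 1.985; C ≈ 1.492; D ≈ 1.413.
Targets: root-2 ≈ 1.414; 3:2 ≈ 1.500; root-3 ≈ 1.732; 2:1 ≈ 2.000.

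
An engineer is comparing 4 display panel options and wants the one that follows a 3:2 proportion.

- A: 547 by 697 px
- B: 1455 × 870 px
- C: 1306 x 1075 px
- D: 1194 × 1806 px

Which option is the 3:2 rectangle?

Target 3:2 ≈ 1.500.
A: 1.274 (Δ0.226)  B: 1.672 (Δ0.172)  C: 1.215 (Δ0.285)  D: 1.513 (Δ0.013)

D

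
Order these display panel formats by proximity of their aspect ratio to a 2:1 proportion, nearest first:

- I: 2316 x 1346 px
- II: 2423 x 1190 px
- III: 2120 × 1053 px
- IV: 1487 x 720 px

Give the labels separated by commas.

Ratios: I = 2316 / 1346 ≈ 1.721; II = 2423 / 1190 ≈ 2.036; III = 2120 / 1053 ≈ 2.013; IV = 1487 / 720 ≈ 2.065.
|Δ from 2.000|: I 0.279; II 0.036; III 0.013; IV 0.065.

III, II, IV, I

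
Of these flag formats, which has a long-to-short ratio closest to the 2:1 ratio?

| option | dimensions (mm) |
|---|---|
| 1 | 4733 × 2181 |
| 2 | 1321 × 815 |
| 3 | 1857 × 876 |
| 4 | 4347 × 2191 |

Ratios (long/short): 1 ≈ 2.170; 2 ≈ 1.621; 3 ≈ 2.120; 4 ≈ 1.984.
2:1 ≈ 2.000; option 4 is nearest (Δ 0.016).

4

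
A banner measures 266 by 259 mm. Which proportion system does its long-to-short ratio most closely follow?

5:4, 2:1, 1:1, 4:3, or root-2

Ratio = 266 / 259 ≈ 1.027.
Distances: 5:4 1.250 (Δ 0.223); 2:1 2.000 (Δ 0.973); 1:1 1.000 (Δ 0.027); 4:3 1.333 (Δ 0.306); root-2 1.414 (Δ 0.387).

1:1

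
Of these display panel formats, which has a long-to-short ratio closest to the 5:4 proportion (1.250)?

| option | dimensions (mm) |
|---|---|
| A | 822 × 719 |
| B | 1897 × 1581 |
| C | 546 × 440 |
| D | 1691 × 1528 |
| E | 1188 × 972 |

Ratios (long/short): A ≈ 1.143; B ≈ 1.200; C ≈ 1.241; D ≈ 1.107; E ≈ 1.222.
5:4 ≈ 1.250; option C is nearest (Δ 0.009).

C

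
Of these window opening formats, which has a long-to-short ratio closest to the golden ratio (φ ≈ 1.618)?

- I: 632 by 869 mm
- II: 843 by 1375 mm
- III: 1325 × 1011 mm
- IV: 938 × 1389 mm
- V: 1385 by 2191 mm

Ratios (long/short): I ≈ 1.375; II ≈ 1.631; III ≈ 1.311; IV ≈ 1.481; V ≈ 1.582.
golden ratio ≈ 1.618; option II is nearest (Δ 0.013).

II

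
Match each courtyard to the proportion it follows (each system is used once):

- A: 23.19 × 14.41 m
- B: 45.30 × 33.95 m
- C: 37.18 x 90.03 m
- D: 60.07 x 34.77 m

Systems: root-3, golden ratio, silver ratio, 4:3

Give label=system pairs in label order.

Ratios: A ≈ 1.609; B ≈ 1.334; C ≈ 2.421; D ≈ 1.728.
Targets: root-3 ≈ 1.732; golden ratio ≈ 1.618; silver ratio ≈ 2.414; 4:3 ≈ 1.333.

A=golden ratio, B=4:3, C=silver ratio, D=root-3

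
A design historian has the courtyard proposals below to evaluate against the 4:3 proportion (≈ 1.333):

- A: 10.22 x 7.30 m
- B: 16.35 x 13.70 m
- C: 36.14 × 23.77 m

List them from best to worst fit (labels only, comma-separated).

A: 10.22/7.30 ≈ 1.400 → |1.400 − 1.333| = 0.067
B: 16.35/13.70 ≈ 1.193 → |1.193 − 1.333| = 0.140
C: 36.14/23.77 ≈ 1.520 → |1.520 − 1.333| = 0.187

A, B, C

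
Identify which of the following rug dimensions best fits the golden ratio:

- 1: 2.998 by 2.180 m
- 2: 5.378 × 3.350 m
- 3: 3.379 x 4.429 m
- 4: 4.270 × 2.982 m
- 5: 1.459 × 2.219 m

2

Target golden ratio ≈ 1.618.
1: 1.375 (Δ0.243)  2: 1.605 (Δ0.013)  3: 1.311 (Δ0.307)  4: 1.432 (Δ0.186)  5: 1.521 (Δ0.097)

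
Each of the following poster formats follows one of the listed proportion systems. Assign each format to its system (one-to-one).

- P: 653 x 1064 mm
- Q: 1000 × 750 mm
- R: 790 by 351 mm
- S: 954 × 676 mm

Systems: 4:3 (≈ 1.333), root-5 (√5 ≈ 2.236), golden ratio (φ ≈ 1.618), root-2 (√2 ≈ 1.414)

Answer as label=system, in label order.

P=golden ratio, Q=4:3, R=root-5, S=root-2

P = 1064/653 ≈ 1.629 → golden ratio (1.618)
Q = 1000/750 ≈ 1.333 → 4:3 (1.333)
R = 790/351 ≈ 2.251 → root-5 (2.236)
S = 954/676 ≈ 1.411 → root-2 (1.414)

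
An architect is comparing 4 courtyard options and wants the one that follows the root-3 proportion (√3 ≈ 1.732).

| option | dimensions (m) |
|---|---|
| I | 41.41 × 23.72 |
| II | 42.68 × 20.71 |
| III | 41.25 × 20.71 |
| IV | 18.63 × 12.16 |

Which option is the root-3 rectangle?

Target root-3 ≈ 1.732.
I: 1.746 (Δ0.014)  II: 2.061 (Δ0.329)  III: 1.992 (Δ0.260)  IV: 1.532 (Δ0.200)

I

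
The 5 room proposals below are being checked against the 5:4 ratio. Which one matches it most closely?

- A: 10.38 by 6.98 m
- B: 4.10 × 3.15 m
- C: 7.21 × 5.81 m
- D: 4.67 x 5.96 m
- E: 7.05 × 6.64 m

C

Target 5:4 ≈ 1.250.
A: 1.487 (Δ0.237)  B: 1.302 (Δ0.052)  C: 1.241 (Δ0.009)  D: 1.276 (Δ0.026)  E: 1.062 (Δ0.188)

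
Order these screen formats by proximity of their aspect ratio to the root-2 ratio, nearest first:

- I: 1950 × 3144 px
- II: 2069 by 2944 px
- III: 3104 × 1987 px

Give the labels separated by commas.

II, III, I

Ratios: I = 3144 / 1950 ≈ 1.612; II = 2944 / 2069 ≈ 1.423; III = 3104 / 1987 ≈ 1.562.
|Δ from 1.414|: I 0.198; II 0.009; III 0.148.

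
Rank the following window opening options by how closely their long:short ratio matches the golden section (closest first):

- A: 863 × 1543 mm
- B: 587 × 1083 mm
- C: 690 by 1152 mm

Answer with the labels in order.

C, A, B

Ratios: A = 1543 / 863 ≈ 1.788; B = 1083 / 587 ≈ 1.845; C = 1152 / 690 ≈ 1.670.
|Δ from 1.618|: A 0.170; B 0.227; C 0.052.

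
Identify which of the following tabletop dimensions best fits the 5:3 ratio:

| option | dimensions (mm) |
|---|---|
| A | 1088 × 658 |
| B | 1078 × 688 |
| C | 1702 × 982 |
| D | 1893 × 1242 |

Target 5:3 ≈ 1.667.
A: 1.653 (Δ0.014)  B: 1.567 (Δ0.100)  C: 1.733 (Δ0.066)  D: 1.524 (Δ0.143)

A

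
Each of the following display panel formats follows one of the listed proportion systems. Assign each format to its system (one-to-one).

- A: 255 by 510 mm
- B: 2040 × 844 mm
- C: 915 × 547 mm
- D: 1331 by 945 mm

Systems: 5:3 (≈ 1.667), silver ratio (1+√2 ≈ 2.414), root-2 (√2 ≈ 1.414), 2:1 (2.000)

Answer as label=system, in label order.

Ratios: A ≈ 2.000; B ≈ 2.417; C ≈ 1.673; D ≈ 1.408.
Targets: 5:3 ≈ 1.667; silver ratio ≈ 2.414; root-2 ≈ 1.414; 2:1 ≈ 2.000.

A=2:1, B=silver ratio, C=5:3, D=root-2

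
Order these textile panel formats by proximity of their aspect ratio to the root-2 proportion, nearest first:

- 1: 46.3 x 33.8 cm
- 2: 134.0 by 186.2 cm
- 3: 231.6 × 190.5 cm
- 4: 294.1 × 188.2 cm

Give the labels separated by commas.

1: 46.3/33.8 ≈ 1.370 → |1.370 − 1.414| = 0.044
2: 186.2/134.0 ≈ 1.390 → |1.390 − 1.414| = 0.024
3: 231.6/190.5 ≈ 1.216 → |1.216 − 1.414| = 0.198
4: 294.1/188.2 ≈ 1.563 → |1.563 − 1.414| = 0.149

2, 1, 4, 3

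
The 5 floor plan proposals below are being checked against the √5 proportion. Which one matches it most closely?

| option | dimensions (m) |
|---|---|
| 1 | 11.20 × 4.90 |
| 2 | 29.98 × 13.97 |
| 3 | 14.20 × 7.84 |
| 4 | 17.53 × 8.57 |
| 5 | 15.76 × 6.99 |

5

Target root-5 ≈ 2.236.
1: 2.286 (Δ0.050)  2: 2.146 (Δ0.090)  3: 1.811 (Δ0.425)  4: 2.046 (Δ0.190)  5: 2.255 (Δ0.019)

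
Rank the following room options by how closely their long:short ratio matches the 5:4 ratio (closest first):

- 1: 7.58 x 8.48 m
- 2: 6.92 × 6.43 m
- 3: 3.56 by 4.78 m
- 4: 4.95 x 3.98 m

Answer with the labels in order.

1: 8.48/7.58 ≈ 1.119 → |1.119 − 1.250| = 0.131
2: 6.92/6.43 ≈ 1.076 → |1.076 − 1.250| = 0.174
3: 4.78/3.56 ≈ 1.343 → |1.343 − 1.250| = 0.093
4: 4.95/3.98 ≈ 1.244 → |1.244 − 1.250| = 0.006

4, 3, 1, 2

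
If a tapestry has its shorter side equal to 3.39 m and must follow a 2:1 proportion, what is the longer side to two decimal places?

2:1 = 2.00000.
Longer side = 3.39 × 2.00000 ≈ 6.7800 → 6.78 m.

6.78 m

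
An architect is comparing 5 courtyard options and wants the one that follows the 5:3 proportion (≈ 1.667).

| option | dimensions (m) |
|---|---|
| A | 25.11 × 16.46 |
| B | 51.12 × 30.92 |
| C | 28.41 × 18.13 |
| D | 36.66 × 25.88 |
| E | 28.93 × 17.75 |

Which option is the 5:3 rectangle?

Target 5:3 ≈ 1.667.
A: 1.526 (Δ0.141)  B: 1.653 (Δ0.014)  C: 1.567 (Δ0.100)  D: 1.417 (Δ0.250)  E: 1.630 (Δ0.037)

B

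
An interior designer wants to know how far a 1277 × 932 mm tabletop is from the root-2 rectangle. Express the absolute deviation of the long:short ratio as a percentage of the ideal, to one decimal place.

3.1%

Ratio = 1277 / 932 ≈ 1.3702.
Ideal root-2 ≈ 1.4142. |1.3702 − 1.4142| / 1.4142 ≈ 3.11% → 3.1%.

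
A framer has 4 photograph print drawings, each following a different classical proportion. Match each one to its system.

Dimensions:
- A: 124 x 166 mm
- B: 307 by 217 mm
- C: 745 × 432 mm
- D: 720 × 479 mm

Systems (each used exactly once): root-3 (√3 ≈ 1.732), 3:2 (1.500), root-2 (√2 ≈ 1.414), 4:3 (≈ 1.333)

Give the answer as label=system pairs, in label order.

A=4:3, B=root-2, C=root-3, D=3:2

Ratios: A ≈ 1.339; B ≈ 1.415; C ≈ 1.725; D ≈ 1.503.
Targets: root-3 ≈ 1.732; 3:2 ≈ 1.500; root-2 ≈ 1.414; 4:3 ≈ 1.333.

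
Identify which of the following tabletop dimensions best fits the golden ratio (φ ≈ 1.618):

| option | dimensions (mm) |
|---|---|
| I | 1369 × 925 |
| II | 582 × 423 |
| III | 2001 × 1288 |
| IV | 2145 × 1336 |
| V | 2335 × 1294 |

IV

Target golden ratio ≈ 1.618.
I: 1.480 (Δ0.138)  II: 1.376 (Δ0.242)  III: 1.554 (Δ0.064)  IV: 1.606 (Δ0.012)  V: 1.804 (Δ0.186)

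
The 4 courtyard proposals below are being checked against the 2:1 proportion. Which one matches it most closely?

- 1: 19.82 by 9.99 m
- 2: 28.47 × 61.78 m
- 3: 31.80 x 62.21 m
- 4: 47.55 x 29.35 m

1

Ratios (long/short): 1 ≈ 1.984; 2 ≈ 2.170; 3 ≈ 1.956; 4 ≈ 1.620.
2:1 ≈ 2.000; option 1 is nearest (Δ 0.016).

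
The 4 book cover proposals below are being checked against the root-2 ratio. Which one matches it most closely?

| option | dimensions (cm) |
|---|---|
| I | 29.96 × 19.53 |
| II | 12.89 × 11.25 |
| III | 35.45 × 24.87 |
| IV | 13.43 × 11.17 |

Ratios (long/short): I ≈ 1.534; II ≈ 1.146; III ≈ 1.425; IV ≈ 1.202.
root-2 ≈ 1.414; option III is nearest (Δ 0.011).

III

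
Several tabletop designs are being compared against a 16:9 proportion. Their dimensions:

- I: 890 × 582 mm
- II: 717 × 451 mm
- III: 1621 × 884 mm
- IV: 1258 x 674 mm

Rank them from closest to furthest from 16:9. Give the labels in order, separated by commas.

III, IV, II, I

Ratios: I = 890 / 582 ≈ 1.529; II = 717 / 451 ≈ 1.590; III = 1621 / 884 ≈ 1.834; IV = 1258 / 674 ≈ 1.866.
|Δ from 1.778|: I 0.249; II 0.188; III 0.056; IV 0.088.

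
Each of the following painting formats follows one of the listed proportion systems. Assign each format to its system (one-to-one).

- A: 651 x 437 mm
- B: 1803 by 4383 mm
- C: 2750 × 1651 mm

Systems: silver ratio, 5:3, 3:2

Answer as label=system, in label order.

Ratios: A ≈ 1.490; B ≈ 2.431; C ≈ 1.666.
Targets: silver ratio ≈ 2.414; 5:3 ≈ 1.667; 3:2 ≈ 1.500.

A=3:2, B=silver ratio, C=5:3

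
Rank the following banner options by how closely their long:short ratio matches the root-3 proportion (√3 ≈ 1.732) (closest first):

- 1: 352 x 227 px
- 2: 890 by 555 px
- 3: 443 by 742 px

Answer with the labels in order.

Ratios: 1 = 352 / 227 ≈ 1.551; 2 = 890 / 555 ≈ 1.604; 3 = 742 / 443 ≈ 1.675.
|Δ from 1.732|: 1 0.181; 2 0.128; 3 0.057.

3, 2, 1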